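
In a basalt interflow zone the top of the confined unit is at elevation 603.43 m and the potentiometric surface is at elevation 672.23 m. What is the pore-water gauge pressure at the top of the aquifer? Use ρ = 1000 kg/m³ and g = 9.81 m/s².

P ≈ 675 kPa

Pressure head at the aquifer top: ψ = h − z = 672.23 − 603.43 = 68.80 m.
P = ρgψ = 1000 × 9.81 × 68.80 = 674928 Pa ≈ 675 kPa.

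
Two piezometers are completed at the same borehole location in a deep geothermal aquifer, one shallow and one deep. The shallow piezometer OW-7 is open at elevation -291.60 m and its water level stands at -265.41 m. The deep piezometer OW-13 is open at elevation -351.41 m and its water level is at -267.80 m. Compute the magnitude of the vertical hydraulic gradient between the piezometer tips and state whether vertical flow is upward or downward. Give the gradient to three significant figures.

|i_v| ≈ 0.0400; vertical flow is downward

Total head at OW-7: h = -265.41 m (water level in the standpipe).
Total head at OW-13: h = -267.80 m.
Δh = h(OW-7) − h(OW-13) = -265.41 − (-267.80) = 2.39 m.
Vertical separation Δz = -291.60 − (-351.41) = 59.81 m.
|i_v| = |Δh| / Δz = 2.39 / 59.81 = 0.0400.
Head is higher in the shallow piezometer, so vertical flow is downward (recharge condition).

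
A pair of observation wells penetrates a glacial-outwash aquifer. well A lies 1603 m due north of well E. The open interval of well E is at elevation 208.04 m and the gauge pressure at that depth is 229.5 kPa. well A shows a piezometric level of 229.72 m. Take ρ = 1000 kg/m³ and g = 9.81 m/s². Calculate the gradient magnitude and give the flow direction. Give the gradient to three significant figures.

Pressure head at well E: ψ = P/(ρg) = 229.5×1000 / (1000 × 9.81) = 23.39 m.
Total head at well E: h = z + ψ = 208.04 + 23.39 = 231.43 m.
Total head at well A: h = 229.72 m (water level in the piezometer is the total head).
Head difference: h(well E) − h(well A) = 231.43 − 229.72 = 1.71 m.
Hydraulic gradient: i = |Δh| / L = 1.71 / 1603 = 0.00107.
Flow is from higher to lower head: from well E toward well A, i.e. toward the north.

i ≈ 0.00107; groundwater flows toward the north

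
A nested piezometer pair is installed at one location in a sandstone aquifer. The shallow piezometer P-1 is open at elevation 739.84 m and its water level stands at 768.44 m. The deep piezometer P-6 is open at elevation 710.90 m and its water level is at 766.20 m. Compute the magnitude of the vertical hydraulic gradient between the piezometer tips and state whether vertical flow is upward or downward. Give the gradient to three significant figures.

Total head at P-1: h = 768.44 m (water level in the standpipe).
Total head at P-6: h = 766.20 m.
Δh = h(P-1) − h(P-6) = 768.44 − 766.20 = 2.24 m.
Vertical separation Δz = 739.84 − 710.90 = 28.94 m.
|i_v| = |Δh| / Δz = 2.24 / 28.94 = 0.0774.
Head is higher in the shallow piezometer, so vertical flow is downward (recharge condition).

|i_v| ≈ 0.0774; vertical flow is downward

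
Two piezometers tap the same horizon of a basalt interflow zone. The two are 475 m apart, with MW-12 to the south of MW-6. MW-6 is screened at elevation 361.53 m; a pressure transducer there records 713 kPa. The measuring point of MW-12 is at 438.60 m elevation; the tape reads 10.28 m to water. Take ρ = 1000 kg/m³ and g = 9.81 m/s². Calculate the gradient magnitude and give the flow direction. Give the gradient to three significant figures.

Pressure head at MW-6: ψ = P/(ρg) = 713×1000 / (1000 × 9.81) = 72.68 m.
Total head at MW-6: h = z + ψ = 361.53 + 72.68 = 434.21 m.
Total head at MW-12: h = 438.60 − 10.28 = 428.32 m.
Head difference: h(MW-6) − h(MW-12) = 434.21 − 428.32 = 5.89 m.
Hydraulic gradient: i = |Δh| / L = 5.89 / 475 = 0.0124.
Flow is from higher to lower head: from MW-6 toward MW-12, i.e. toward the south.

i ≈ 0.0124; groundwater flows toward the south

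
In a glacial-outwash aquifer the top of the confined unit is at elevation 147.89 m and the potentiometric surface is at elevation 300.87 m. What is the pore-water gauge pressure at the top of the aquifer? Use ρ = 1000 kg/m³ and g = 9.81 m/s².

Pressure head at the aquifer top: ψ = h − z = 300.87 − 147.89 = 152.98 m.
P = ρgψ = 1000 × 9.81 × 152.98 = 1500734 Pa ≈ 1500 kPa.

P ≈ 1500 kPa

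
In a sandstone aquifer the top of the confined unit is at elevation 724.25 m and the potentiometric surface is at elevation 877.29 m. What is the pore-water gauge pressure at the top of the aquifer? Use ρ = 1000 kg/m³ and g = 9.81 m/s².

P ≈ 1500 kPa

Pressure head at the aquifer top: ψ = h − z = 877.29 − 724.25 = 153.04 m.
P = ρgψ = 1000 × 9.81 × 153.04 = 1501322 Pa ≈ 1500 kPa.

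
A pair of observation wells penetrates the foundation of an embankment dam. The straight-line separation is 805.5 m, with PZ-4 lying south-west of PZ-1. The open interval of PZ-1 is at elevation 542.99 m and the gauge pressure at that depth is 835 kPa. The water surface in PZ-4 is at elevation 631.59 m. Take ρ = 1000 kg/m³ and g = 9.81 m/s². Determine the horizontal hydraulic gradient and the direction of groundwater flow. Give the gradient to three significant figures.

Pressure head at PZ-1: ψ = P/(ρg) = 835×1000 / (1000 × 9.81) = 85.12 m.
Total head at PZ-1: h = z + ψ = 542.99 + 85.12 = 628.11 m.
Total head at PZ-4: h = 631.59 m (water level in the piezometer is the total head).
Head difference: h(PZ-1) − h(PZ-4) = 628.11 − 631.59 = -3.48 m.
Hydraulic gradient: i = |Δh| / L = 3.48 / 805.5 = 0.00432.
Flow is from higher to lower head: from PZ-4 toward PZ-1, i.e. toward the north-east.

i ≈ 0.00432; groundwater flows toward the north-east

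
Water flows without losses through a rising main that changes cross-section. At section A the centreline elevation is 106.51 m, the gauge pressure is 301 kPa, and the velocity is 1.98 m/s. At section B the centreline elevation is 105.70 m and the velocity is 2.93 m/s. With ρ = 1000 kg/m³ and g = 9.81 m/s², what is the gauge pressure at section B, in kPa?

Pressure head at A: ψ₁ = P₁/(ρg) = 301×1000 / (1000 × 9.81) = 30.68 m.
Velocity heads: v₁²/2g = 1.98²/19.62 = 0.200 m; v₂²/2g = 2.93²/19.62 = 0.438 m.
Total head H = z₁ + ψ₁ + v₁²/2g = 106.51 + 30.68 + 0.200 = 137.39 m.
ψ₂ = H − z₂ − v₂²/2g = 137.39 − 105.70 − 0.438 = 31.25 m.
P₂ = ρgψ₂ = 1000 × 9.81 × 31.25 ≈ 307 kPa.

P₂ ≈ 307 kPa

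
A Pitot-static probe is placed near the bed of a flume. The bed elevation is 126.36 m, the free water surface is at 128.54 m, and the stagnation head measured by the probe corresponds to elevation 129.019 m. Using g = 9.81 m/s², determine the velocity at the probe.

Near the bed, under hydrostatic conditions, the piezometric head (z + ψ) equals the free-surface elevation, 128.54 m.
Velocity head = total − piezometric = 129.019 − 128.54 = 0.479 m.
v = √(2g·h_v) = √(2 × 9.81 × 0.479) = 3.07 m/s.

v ≈ 3.07 m/s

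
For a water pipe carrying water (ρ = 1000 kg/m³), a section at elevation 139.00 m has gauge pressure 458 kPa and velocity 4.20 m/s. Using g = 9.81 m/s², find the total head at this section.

Pressure head ψ = P/(ρg) = 458×1000 / (1000 × 9.81) = 46.69 m.
Velocity head = v²/(2g) = 4.20² / (2 × 9.81) = 0.899 m.
h = z + ψ + v²/(2g) = 139.00 + 46.69 + 0.899 = 186.59 m.

h ≈ 186.59 m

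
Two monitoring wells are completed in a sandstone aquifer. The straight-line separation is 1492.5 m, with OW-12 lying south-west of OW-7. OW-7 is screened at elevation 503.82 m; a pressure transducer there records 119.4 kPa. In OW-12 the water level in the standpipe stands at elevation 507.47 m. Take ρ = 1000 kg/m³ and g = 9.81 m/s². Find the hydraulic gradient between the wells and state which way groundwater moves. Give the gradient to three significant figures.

i ≈ 0.00571; groundwater flows toward the south-west

Pressure head at OW-7: ψ = P/(ρg) = 119.4×1000 / (1000 × 9.81) = 12.17 m.
Total head at OW-7: h = z + ψ = 503.82 + 12.17 = 515.99 m.
Total head at OW-12: h = 507.47 m (water level in the piezometer is the total head).
Head difference: h(OW-7) − h(OW-12) = 515.99 − 507.47 = 8.52 m.
Hydraulic gradient: i = |Δh| / L = 8.52 / 1492.5 = 0.00571.
Flow is from higher to lower head: from OW-7 toward OW-12, i.e. toward the south-west.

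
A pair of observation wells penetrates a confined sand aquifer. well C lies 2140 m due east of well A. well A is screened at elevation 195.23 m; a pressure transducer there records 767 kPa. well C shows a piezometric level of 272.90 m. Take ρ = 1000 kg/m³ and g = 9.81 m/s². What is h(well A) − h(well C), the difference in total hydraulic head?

Pressure head at well A: ψ = P/(ρg) = 767×1000 / (1000 × 9.81) = 78.19 m.
Total head at well A: h = z + ψ = 195.23 + 78.19 = 273.42 m.
Total head at well C: h = 272.90 m (water level in the piezometer is the total head).
Head difference: h(well A) − h(well C) = 273.42 − 272.90 = 0.52 m.

Δh ≈ 0.52 m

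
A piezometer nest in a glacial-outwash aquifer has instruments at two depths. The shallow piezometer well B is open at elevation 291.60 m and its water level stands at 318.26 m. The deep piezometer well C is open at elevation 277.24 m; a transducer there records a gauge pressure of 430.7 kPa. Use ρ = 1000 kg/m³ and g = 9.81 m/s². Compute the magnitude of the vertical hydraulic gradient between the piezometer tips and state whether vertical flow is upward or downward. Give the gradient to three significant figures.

Total head at well B: h = 318.26 m (water level in the standpipe).
Pressure head at well C: ψ = P/(ρg) = 430.7×1000 / (1000 × 9.81) = 43.90 m.
Total head at well C: h = z + ψ = 277.24 + 43.90 = 321.14 m.
Δh = h(well B) − h(well C) = 318.26 − 321.14 = -2.88 m.
Vertical separation Δz = 291.60 − 277.24 = 14.36 m.
|i_v| = |Δh| / Δz = 2.88 / 14.36 = 0.201.
Head is higher in the deep piezometer, so vertical flow is upward (discharge condition).

|i_v| ≈ 0.201; vertical flow is upward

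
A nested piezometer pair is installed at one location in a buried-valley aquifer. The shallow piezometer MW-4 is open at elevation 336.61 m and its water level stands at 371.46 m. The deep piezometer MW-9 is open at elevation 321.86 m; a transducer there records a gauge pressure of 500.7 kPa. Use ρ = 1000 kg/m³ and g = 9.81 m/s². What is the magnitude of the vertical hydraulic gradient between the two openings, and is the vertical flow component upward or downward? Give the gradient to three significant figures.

Total head at MW-4: h = 371.46 m (water level in the standpipe).
Pressure head at MW-9: ψ = P/(ρg) = 500.7×1000 / (1000 × 9.81) = 51.04 m.
Total head at MW-9: h = z + ψ = 321.86 + 51.04 = 372.90 m.
Δh = h(MW-4) − h(MW-9) = 371.46 − 372.90 = -1.44 m.
Vertical separation Δz = 336.61 − 321.86 = 14.75 m.
|i_v| = |Δh| / Δz = 1.44 / 14.75 = 0.0976.
Head is higher in the deep piezometer, so vertical flow is upward (discharge condition).

|i_v| ≈ 0.0976; vertical flow is upward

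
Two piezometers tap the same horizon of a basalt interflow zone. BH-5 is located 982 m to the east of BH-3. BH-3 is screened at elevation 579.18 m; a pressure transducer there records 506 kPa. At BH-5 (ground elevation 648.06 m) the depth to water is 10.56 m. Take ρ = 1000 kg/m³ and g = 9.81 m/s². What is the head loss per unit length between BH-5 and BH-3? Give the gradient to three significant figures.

i ≈ 0.00686 m/m

Pressure head at BH-3: ψ = P/(ρg) = 506×1000 / (1000 × 9.81) = 51.58 m.
Total head at BH-3: h = z + ψ = 579.18 + 51.58 = 630.76 m.
Total head at BH-5: h = 648.06 − 10.56 = 637.50 m.
Head difference: h(BH-3) − h(BH-5) = 630.76 − 637.50 = -6.74 m.
Hydraulic gradient: i = |Δh| / L = 6.74 / 982 = 0.00686.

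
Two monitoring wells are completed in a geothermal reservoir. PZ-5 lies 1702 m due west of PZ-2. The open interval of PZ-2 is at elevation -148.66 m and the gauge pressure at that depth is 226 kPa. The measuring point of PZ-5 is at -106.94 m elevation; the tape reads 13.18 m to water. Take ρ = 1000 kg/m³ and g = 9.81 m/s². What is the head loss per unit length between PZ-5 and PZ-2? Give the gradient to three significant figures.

Pressure head at PZ-2: ψ = P/(ρg) = 226×1000 / (1000 × 9.81) = 23.04 m.
Total head at PZ-2: h = z + ψ = -148.66 + 23.04 = -125.62 m.
Total head at PZ-5: h = -106.94 − 13.18 = -120.12 m.
Head difference: h(PZ-2) − h(PZ-5) = -125.62 − (-120.12) = -5.50 m.
Hydraulic gradient: i = |Δh| / L = 5.50 / 1702 = 0.00323.

i ≈ 0.00323 m/m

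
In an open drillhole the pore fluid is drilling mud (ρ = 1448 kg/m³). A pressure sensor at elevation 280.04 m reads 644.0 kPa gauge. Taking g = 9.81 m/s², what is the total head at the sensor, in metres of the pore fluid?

ψ = P/(ρg) = 644.0×1000 / (1448 × 9.81) = 45.34 m.
h = z + ψ = 280.04 + 45.34 = 325.38 m.

h ≈ 325.38 m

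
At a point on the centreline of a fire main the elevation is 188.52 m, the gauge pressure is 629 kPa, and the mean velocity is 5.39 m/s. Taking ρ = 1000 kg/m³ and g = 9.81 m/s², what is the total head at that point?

h ≈ 254.12 m

Pressure head ψ = P/(ρg) = 629×1000 / (1000 × 9.81) = 64.12 m.
Velocity head = v²/(2g) = 5.39² / (2 × 9.81) = 1.481 m.
h = z + ψ + v²/(2g) = 188.52 + 64.12 + 1.481 = 254.12 m.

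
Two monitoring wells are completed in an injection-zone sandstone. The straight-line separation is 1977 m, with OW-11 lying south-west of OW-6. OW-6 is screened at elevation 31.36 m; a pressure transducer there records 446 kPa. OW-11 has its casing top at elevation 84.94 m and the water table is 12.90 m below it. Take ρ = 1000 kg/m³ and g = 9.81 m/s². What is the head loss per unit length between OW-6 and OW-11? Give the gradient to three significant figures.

i ≈ 0.00242 m/m

Pressure head at OW-6: ψ = P/(ρg) = 446×1000 / (1000 × 9.81) = 45.46 m.
Total head at OW-6: h = z + ψ = 31.36 + 45.46 = 76.82 m.
Total head at OW-11: h = 84.94 − 12.90 = 72.04 m.
Head difference: h(OW-6) − h(OW-11) = 76.82 − 72.04 = 4.78 m.
Hydraulic gradient: i = |Δh| / L = 4.78 / 1977 = 0.00242.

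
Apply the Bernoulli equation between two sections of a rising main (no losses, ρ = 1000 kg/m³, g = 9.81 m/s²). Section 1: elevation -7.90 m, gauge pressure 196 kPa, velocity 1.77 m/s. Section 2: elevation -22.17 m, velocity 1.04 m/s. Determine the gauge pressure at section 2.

Pressure head at 1: ψ₁ = P₁/(ρg) = 196×1000 / (1000 × 9.81) = 19.98 m.
Velocity heads: v₁²/2g = 1.77²/19.62 = 0.160 m; v₂²/2g = 1.04²/19.62 = 0.055 m.
Total head H = z₁ + ψ₁ + v₁²/2g = -7.90 + 19.98 + 0.160 = 12.24 m.
ψ₂ = H − z₂ − v₂²/2g = 12.24 − (-22.17) − 0.055 = 34.36 m.
P₂ = ρgψ₂ = 1000 × 9.81 × 34.36 ≈ 337 kPa.

P₂ ≈ 337 kPa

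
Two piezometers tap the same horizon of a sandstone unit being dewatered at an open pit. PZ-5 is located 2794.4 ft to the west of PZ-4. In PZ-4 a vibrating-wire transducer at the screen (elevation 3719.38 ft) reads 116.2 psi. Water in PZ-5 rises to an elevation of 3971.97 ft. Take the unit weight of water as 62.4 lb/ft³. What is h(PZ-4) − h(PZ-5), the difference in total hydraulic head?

Pressure head at PZ-4: ψ = 144·P/γ = 144 × 116.2 / 62.4 = 268.15 ft.
Total head at PZ-4: h = z + ψ = 3719.38 + 268.15 = 3987.53 ft.
Total head at PZ-5: h = 3971.97 ft (water level in the piezometer is the total head).
Head difference: h(PZ-4) − h(PZ-5) = 3987.53 − 3971.97 = 15.56 ft.

Δh ≈ 15.56 ft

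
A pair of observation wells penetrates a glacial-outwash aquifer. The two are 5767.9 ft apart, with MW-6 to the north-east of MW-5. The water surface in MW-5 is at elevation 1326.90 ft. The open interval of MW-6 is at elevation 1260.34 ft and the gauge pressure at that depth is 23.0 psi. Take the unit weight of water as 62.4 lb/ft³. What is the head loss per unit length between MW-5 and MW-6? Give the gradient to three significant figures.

i ≈ 0.00234 ft/ft

Total head at MW-5: h = 1326.90 ft (water level in the piezometer is the total head).
Pressure head at MW-6: ψ = 144·P/γ = 144 × 23.0 / 62.4 = 53.08 ft.
Total head at MW-6: h = z + ψ = 1260.34 + 53.08 = 1313.42 ft.
Head difference: h(MW-5) − h(MW-6) = 1326.90 − 1313.42 = 13.48 ft.
Hydraulic gradient: i = |Δh| / L = 13.48 / 5767.9 = 0.00234.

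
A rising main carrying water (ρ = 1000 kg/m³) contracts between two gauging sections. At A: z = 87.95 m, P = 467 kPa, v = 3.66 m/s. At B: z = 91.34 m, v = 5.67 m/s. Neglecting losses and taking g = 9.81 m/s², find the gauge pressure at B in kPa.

Pressure head at A: ψ₁ = P₁/(ρg) = 467×1000 / (1000 × 9.81) = 47.60 m.
Velocity heads: v₁²/2g = 3.66²/19.62 = 0.683 m; v₂²/2g = 5.67²/19.62 = 1.639 m.
Total head H = z₁ + ψ₁ + v₁²/2g = 87.95 + 47.60 + 0.683 = 136.23 m.
ψ₂ = H − z₂ − v₂²/2g = 136.23 − 91.34 − 1.639 = 43.25 m.
P₂ = ρgψ₂ = 1000 × 9.81 × 43.25 ≈ 424 kPa.

P₂ ≈ 424 kPa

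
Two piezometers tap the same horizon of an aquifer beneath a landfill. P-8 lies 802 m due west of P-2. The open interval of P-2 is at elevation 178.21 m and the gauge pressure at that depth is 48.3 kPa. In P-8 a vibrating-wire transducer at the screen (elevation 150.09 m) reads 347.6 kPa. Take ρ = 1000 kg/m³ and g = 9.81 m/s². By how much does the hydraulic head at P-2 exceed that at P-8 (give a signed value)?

Δh ≈ -2.39 m

Pressure head at P-2: ψ = P/(ρg) = 48.3×1000 / (1000 × 9.81) = 4.92 m.
Total head at P-2: h = z + ψ = 178.21 + 4.92 = 183.13 m.
Pressure head at P-8: ψ = P/(ρg) = 347.6×1000 / (1000 × 9.81) = 35.43 m.
Total head at P-8: h = z + ψ = 150.09 + 35.43 = 185.52 m.
Head difference: h(P-2) − h(P-8) = 183.13 − 185.52 = -2.39 m.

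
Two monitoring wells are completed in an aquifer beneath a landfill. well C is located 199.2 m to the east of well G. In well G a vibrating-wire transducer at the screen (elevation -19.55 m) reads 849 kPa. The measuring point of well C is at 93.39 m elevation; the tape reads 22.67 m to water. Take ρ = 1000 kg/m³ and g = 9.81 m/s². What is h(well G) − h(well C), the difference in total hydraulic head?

Δh ≈ -3.73 m

Pressure head at well G: ψ = P/(ρg) = 849×1000 / (1000 × 9.81) = 86.54 m.
Total head at well G: h = z + ψ = -19.55 + 86.54 = 66.99 m.
Total head at well C: h = 93.39 − 22.67 = 70.72 m.
Head difference: h(well G) − h(well C) = 66.99 − 70.72 = -3.73 m.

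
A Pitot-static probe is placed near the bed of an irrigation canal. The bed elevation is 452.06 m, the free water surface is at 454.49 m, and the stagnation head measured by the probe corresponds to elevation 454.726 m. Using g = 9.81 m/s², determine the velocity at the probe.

v ≈ 2.15 m/s

Near the bed, under hydrostatic conditions, the piezometric head (z + ψ) equals the free-surface elevation, 454.49 m.
Velocity head = total − piezometric = 454.726 − 454.49 = 0.236 m.
v = √(2g·h_v) = √(2 × 9.81 × 0.236) = 2.15 m/s.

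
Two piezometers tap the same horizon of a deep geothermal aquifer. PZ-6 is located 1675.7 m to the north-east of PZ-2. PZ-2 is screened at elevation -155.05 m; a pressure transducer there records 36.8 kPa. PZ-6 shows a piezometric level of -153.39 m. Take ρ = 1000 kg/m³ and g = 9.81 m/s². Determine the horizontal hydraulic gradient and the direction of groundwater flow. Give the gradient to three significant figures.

i ≈ 0.00125; groundwater flows toward the north-east

Pressure head at PZ-2: ψ = P/(ρg) = 36.8×1000 / (1000 × 9.81) = 3.75 m.
Total head at PZ-2: h = z + ψ = -155.05 + 3.75 = -151.30 m.
Total head at PZ-6: h = -153.39 m (water level in the piezometer is the total head).
Head difference: h(PZ-2) − h(PZ-6) = -151.30 − (-153.39) = 2.09 m.
Hydraulic gradient: i = |Δh| / L = 2.09 / 1675.7 = 0.00125.
Flow is from higher to lower head: from PZ-2 toward PZ-6, i.e. toward the north-east.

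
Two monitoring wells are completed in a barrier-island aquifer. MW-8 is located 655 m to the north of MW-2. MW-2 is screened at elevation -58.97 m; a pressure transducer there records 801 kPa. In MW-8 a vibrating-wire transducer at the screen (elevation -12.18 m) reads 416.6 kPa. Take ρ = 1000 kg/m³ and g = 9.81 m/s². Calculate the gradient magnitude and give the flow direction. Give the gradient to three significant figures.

Pressure head at MW-2: ψ = P/(ρg) = 801×1000 / (1000 × 9.81) = 81.65 m.
Total head at MW-2: h = z + ψ = -58.97 + 81.65 = 22.68 m.
Pressure head at MW-8: ψ = P/(ρg) = 416.6×1000 / (1000 × 9.81) = 42.47 m.
Total head at MW-8: h = z + ψ = -12.18 + 42.47 = 30.29 m.
Head difference: h(MW-2) − h(MW-8) = 22.68 − 30.29 = -7.61 m.
Hydraulic gradient: i = |Δh| / L = 7.61 / 655 = 0.0116.
Flow is from higher to lower head: from MW-8 toward MW-2, i.e. toward the south.

i ≈ 0.0116; groundwater flows toward the south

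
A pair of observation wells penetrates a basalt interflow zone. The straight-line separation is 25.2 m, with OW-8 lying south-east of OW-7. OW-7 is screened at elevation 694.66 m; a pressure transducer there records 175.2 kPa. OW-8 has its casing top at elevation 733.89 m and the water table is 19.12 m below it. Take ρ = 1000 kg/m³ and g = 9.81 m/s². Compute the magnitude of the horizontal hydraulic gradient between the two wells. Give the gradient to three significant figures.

i ≈ 0.0893

Pressure head at OW-7: ψ = P/(ρg) = 175.2×1000 / (1000 × 9.81) = 17.86 m.
Total head at OW-7: h = z + ψ = 694.66 + 17.86 = 712.52 m.
Total head at OW-8: h = 733.89 − 19.12 = 714.77 m.
Head difference: h(OW-7) − h(OW-8) = 712.52 − 714.77 = -2.25 m.
Hydraulic gradient: i = |Δh| / L = 2.25 / 25.2 = 0.0893.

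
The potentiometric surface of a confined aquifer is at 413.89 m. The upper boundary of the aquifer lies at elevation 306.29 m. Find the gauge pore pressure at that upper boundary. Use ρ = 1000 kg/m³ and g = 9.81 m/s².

Pressure head at the aquifer top: ψ = h − z = 413.89 − 306.29 = 107.60 m.
P = ρgψ = 1000 × 9.81 × 107.60 = 1055556 Pa ≈ 1060 kPa.

P ≈ 1060 kPa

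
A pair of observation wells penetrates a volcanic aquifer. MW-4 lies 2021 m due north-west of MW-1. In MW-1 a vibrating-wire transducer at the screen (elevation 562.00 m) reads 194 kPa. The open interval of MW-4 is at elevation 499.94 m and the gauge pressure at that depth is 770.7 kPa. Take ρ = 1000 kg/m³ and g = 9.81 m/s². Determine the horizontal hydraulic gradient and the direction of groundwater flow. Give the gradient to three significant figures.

Pressure head at MW-1: ψ = P/(ρg) = 194×1000 / (1000 × 9.81) = 19.78 m.
Total head at MW-1: h = z + ψ = 562.00 + 19.78 = 581.78 m.
Pressure head at MW-4: ψ = P/(ρg) = 770.7×1000 / (1000 × 9.81) = 78.56 m.
Total head at MW-4: h = z + ψ = 499.94 + 78.56 = 578.50 m.
Head difference: h(MW-1) − h(MW-4) = 581.78 − 578.50 = 3.28 m.
Hydraulic gradient: i = |Δh| / L = 3.28 / 2021 = 0.00162.
Flow is from higher to lower head: from MW-1 toward MW-4, i.e. toward the north-west.

i ≈ 0.00162; groundwater flows toward the north-west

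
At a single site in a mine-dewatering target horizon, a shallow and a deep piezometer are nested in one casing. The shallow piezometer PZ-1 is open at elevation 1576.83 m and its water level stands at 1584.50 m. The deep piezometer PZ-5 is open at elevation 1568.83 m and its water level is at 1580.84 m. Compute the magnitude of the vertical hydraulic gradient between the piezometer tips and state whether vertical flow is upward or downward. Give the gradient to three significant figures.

Total head at PZ-1: h = 1584.50 m (water level in the standpipe).
Total head at PZ-5: h = 1580.84 m.
Δh = h(PZ-1) − h(PZ-5) = 1584.50 − 1580.84 = 3.66 m.
Vertical separation Δz = 1576.83 − 1568.83 = 8.00 m.
|i_v| = |Δh| / Δz = 3.66 / 8.00 = 0.458.
Head is higher in the shallow piezometer, so vertical flow is downward (recharge condition).

|i_v| ≈ 0.458; vertical flow is downward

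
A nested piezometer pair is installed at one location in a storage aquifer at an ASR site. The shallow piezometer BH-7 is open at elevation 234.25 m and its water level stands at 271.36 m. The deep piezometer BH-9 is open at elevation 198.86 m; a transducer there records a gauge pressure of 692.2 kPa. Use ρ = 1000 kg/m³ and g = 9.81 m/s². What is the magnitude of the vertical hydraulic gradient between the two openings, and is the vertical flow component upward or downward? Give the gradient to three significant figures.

Total head at BH-7: h = 271.36 m (water level in the standpipe).
Pressure head at BH-9: ψ = P/(ρg) = 692.2×1000 / (1000 × 9.81) = 70.56 m.
Total head at BH-9: h = z + ψ = 198.86 + 70.56 = 269.42 m.
Δh = h(BH-7) − h(BH-9) = 271.36 − 269.42 = 1.94 m.
Vertical separation Δz = 234.25 − 198.86 = 35.39 m.
|i_v| = |Δh| / Δz = 1.94 / 35.39 = 0.0548.
Head is higher in the shallow piezometer, so vertical flow is downward (recharge condition).

|i_v| ≈ 0.0548; vertical flow is downward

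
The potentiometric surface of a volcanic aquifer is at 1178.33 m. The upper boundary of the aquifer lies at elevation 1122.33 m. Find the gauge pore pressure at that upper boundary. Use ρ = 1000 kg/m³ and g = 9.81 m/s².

Pressure head at the aquifer top: ψ = h − z = 1178.33 − 1122.33 = 56.00 m.
P = ρgψ = 1000 × 9.81 × 56.00 = 549360 Pa ≈ 549 kPa.

P ≈ 549 kPa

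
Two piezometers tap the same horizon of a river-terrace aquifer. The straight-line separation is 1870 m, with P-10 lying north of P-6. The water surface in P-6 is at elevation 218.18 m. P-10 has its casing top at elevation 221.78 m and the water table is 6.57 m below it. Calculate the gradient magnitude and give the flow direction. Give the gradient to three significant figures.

i ≈ 0.00159; groundwater flows toward the north

Total head at P-6: h = 218.18 m (water level in the piezometer is the total head).
Total head at P-10: h = 221.78 − 6.57 = 215.21 m.
Head difference: h(P-6) − h(P-10) = 218.18 − 215.21 = 2.97 m.
Hydraulic gradient: i = |Δh| / L = 2.97 / 1870 = 0.00159.
Flow is from higher to lower head: from P-6 toward P-10, i.e. toward the north.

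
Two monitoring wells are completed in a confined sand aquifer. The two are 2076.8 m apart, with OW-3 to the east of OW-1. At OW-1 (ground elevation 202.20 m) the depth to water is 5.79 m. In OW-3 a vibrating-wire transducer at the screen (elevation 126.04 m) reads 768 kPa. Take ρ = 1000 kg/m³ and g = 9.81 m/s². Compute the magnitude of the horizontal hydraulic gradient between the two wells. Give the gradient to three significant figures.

i ≈ 0.00381

Total head at OW-1: h = 202.20 − 5.79 = 196.41 m.
Pressure head at OW-3: ψ = P/(ρg) = 768×1000 / (1000 × 9.81) = 78.29 m.
Total head at OW-3: h = z + ψ = 126.04 + 78.29 = 204.33 m.
Head difference: h(OW-1) − h(OW-3) = 196.41 − 204.33 = -7.92 m.
Hydraulic gradient: i = |Δh| / L = 7.92 / 2076.8 = 0.00381.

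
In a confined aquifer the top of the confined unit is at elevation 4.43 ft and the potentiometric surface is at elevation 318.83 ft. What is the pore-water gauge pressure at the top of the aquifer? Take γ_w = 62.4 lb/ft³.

P ≈ 136 psi

Pressure head at the aquifer top: ψ = h − z = 318.83 − 4.43 = 314.40 ft.
P = γψ/144 = 62.4 × 314.40 / 144 = 136 psi.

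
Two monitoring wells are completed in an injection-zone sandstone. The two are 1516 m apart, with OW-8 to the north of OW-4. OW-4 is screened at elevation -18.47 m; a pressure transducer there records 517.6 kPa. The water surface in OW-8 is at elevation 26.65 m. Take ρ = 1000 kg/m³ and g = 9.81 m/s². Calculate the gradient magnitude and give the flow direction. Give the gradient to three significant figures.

i ≈ 0.00504; groundwater flows toward the north

Pressure head at OW-4: ψ = P/(ρg) = 517.6×1000 / (1000 × 9.81) = 52.76 m.
Total head at OW-4: h = z + ψ = -18.47 + 52.76 = 34.29 m.
Total head at OW-8: h = 26.65 m (water level in the piezometer is the total head).
Head difference: h(OW-4) − h(OW-8) = 34.29 − 26.65 = 7.64 m.
Hydraulic gradient: i = |Δh| / L = 7.64 / 1516 = 0.00504.
Flow is from higher to lower head: from OW-4 toward OW-8, i.e. toward the north.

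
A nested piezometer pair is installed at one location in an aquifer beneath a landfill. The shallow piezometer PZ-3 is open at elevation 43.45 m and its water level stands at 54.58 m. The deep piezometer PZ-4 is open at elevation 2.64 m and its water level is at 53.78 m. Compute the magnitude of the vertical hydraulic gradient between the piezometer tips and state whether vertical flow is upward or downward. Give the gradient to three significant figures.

|i_v| ≈ 0.0196; vertical flow is downward

Total head at PZ-3: h = 54.58 m (water level in the standpipe).
Total head at PZ-4: h = 53.78 m.
Δh = h(PZ-3) − h(PZ-4) = 54.58 − 53.78 = 0.80 m.
Vertical separation Δz = 43.45 − 2.64 = 40.81 m.
|i_v| = |Δh| / Δz = 0.80 / 40.81 = 0.0196.
Head is higher in the shallow piezometer, so vertical flow is downward (recharge condition).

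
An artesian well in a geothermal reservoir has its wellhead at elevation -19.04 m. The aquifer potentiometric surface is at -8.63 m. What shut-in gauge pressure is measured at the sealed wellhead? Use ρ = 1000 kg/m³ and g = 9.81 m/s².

P ≈ 102 kPa

Head above the cap: Δh = -8.63 − (-19.04) = 10.41 m.
P = ρgΔh = 1000 × 9.81 × 10.41 = 102122 Pa ≈ 102 kPa.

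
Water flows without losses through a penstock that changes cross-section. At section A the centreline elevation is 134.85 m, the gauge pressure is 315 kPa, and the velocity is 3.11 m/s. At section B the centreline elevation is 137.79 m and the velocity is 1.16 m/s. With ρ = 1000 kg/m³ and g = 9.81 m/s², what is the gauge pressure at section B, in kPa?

P₂ ≈ 290 kPa

Pressure head at A: ψ₁ = P₁/(ρg) = 315×1000 / (1000 × 9.81) = 32.11 m.
Velocity heads: v₁²/2g = 3.11²/19.62 = 0.493 m; v₂²/2g = 1.16²/19.62 = 0.069 m.
Total head H = z₁ + ψ₁ + v₁²/2g = 134.85 + 32.11 + 0.493 = 167.45 m.
ψ₂ = H − z₂ − v₂²/2g = 167.45 − 137.79 − 0.069 = 29.59 m.
P₂ = ρgψ₂ = 1000 × 9.81 × 29.59 ≈ 290 kPa.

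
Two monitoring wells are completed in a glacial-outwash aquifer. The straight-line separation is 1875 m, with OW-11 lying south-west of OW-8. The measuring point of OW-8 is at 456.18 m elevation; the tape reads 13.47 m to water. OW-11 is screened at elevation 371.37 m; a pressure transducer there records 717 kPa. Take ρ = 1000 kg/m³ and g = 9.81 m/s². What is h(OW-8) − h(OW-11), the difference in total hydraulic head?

Total head at OW-8: h = 456.18 − 13.47 = 442.71 m.
Pressure head at OW-11: ψ = P/(ρg) = 717×1000 / (1000 × 9.81) = 73.09 m.
Total head at OW-11: h = z + ψ = 371.37 + 73.09 = 444.46 m.
Head difference: h(OW-8) − h(OW-11) = 442.71 − 444.46 = -1.75 m.

Δh ≈ -1.75 m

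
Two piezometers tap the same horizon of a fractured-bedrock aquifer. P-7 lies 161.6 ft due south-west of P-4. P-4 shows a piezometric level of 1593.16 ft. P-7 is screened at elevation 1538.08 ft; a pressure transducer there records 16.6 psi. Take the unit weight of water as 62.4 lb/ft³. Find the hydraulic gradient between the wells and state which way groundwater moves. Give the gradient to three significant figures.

i ≈ 0.104; groundwater flows toward the south-west

Total head at P-4: h = 1593.16 ft (water level in the piezometer is the total head).
Pressure head at P-7: ψ = 144·P/γ = 144 × 16.6 / 62.4 = 38.31 ft.
Total head at P-7: h = z + ψ = 1538.08 + 38.31 = 1576.39 ft.
Head difference: h(P-4) − h(P-7) = 1593.16 − 1576.39 = 16.77 ft.
Hydraulic gradient: i = |Δh| / L = 16.77 / 161.6 = 0.104.
Flow is from higher to lower head: from P-4 toward P-7, i.e. toward the south-west.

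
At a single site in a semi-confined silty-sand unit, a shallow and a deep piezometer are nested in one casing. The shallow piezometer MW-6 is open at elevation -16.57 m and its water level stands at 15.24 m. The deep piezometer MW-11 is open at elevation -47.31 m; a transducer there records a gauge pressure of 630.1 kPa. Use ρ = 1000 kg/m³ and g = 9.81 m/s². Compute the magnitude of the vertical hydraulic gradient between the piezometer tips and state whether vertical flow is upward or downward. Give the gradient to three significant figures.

Total head at MW-6: h = 15.24 m (water level in the standpipe).
Pressure head at MW-11: ψ = P/(ρg) = 630.1×1000 / (1000 × 9.81) = 64.23 m.
Total head at MW-11: h = z + ψ = -47.31 + 64.23 = 16.92 m.
Δh = h(MW-6) − h(MW-11) = 15.24 − 16.92 = -1.68 m.
Vertical separation Δz = -16.57 − (-47.31) = 30.74 m.
|i_v| = |Δh| / Δz = 1.68 / 30.74 = 0.0547.
Head is higher in the deep piezometer, so vertical flow is upward (discharge condition).

|i_v| ≈ 0.0547; vertical flow is upward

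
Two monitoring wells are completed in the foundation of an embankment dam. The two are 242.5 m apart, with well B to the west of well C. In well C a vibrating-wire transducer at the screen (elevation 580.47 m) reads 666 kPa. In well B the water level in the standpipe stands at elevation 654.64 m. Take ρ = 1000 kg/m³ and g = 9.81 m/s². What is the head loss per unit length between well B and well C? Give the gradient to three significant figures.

i ≈ 0.0259 m/m

Pressure head at well C: ψ = P/(ρg) = 666×1000 / (1000 × 9.81) = 67.89 m.
Total head at well C: h = z + ψ = 580.47 + 67.89 = 648.36 m.
Total head at well B: h = 654.64 m (water level in the piezometer is the total head).
Head difference: h(well C) − h(well B) = 648.36 − 654.64 = -6.28 m.
Hydraulic gradient: i = |Δh| / L = 6.28 / 242.5 = 0.0259.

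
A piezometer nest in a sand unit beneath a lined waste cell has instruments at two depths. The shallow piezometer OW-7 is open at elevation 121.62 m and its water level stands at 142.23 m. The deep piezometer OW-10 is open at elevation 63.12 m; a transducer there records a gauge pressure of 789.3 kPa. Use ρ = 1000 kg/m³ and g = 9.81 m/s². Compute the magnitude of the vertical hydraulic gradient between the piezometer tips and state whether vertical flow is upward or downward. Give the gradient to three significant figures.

|i_v| ≈ 0.0231; vertical flow is upward

Total head at OW-7: h = 142.23 m (water level in the standpipe).
Pressure head at OW-10: ψ = P/(ρg) = 789.3×1000 / (1000 × 9.81) = 80.46 m.
Total head at OW-10: h = z + ψ = 63.12 + 80.46 = 143.58 m.
Δh = h(OW-7) − h(OW-10) = 142.23 − 143.58 = -1.35 m.
Vertical separation Δz = 121.62 − 63.12 = 58.50 m.
|i_v| = |Δh| / Δz = 1.35 / 58.50 = 0.0231.
Head is higher in the deep piezometer, so vertical flow is upward (discharge condition).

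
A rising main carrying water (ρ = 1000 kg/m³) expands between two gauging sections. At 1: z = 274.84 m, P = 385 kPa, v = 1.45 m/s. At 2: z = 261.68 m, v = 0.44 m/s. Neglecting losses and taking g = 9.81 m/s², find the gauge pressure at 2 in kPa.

P₂ ≈ 515 kPa

Pressure head at 1: ψ₁ = P₁/(ρg) = 385×1000 / (1000 × 9.81) = 39.25 m.
Velocity heads: v₁²/2g = 1.45²/19.62 = 0.107 m; v₂²/2g = 0.44²/19.62 = 0.010 m.
Total head H = z₁ + ψ₁ + v₁²/2g = 274.84 + 39.25 + 0.107 = 314.20 m.
ψ₂ = H − z₂ − v₂²/2g = 314.20 − 261.68 − 0.010 = 52.51 m.
P₂ = ρgψ₂ = 1000 × 9.81 × 52.51 ≈ 515 kPa.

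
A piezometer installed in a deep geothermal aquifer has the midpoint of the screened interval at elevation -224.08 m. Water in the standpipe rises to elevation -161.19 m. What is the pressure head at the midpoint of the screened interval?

Total head h = -161.19 m (the water-surface elevation in the piezometer).
Pressure head ψ = h − z = -161.19 − (-224.08) = 62.89 m.

ψ ≈ 62.89 m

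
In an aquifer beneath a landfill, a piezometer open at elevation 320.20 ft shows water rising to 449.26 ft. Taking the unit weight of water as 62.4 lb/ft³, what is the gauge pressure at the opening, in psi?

Pressure head ψ = h − z = 449.26 − 320.20 = 129.06 ft.
P = γ·ψ / 144 = 62.4 × 129.06 / 144 = 55.9 psi.

P ≈ 55.9 psi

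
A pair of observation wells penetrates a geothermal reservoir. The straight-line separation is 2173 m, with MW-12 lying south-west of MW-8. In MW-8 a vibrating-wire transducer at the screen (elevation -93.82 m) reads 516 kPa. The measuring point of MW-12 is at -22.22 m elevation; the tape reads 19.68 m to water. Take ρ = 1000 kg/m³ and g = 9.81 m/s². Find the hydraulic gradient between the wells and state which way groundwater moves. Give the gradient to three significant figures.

i ≈ 0.000313; groundwater flows toward the south-west

Pressure head at MW-8: ψ = P/(ρg) = 516×1000 / (1000 × 9.81) = 52.60 m.
Total head at MW-8: h = z + ψ = -93.82 + 52.60 = -41.22 m.
Total head at MW-12: h = -22.22 − 19.68 = -41.90 m.
Head difference: h(MW-8) − h(MW-12) = -41.22 − (-41.90) = 0.68 m.
Hydraulic gradient: i = |Δh| / L = 0.68 / 2173 = 0.000313.
Flow is from higher to lower head: from MW-8 toward MW-12, i.e. toward the south-west.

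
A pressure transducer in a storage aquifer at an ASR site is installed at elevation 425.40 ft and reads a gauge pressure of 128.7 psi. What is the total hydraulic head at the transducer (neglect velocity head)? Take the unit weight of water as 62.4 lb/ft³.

h ≈ 722.40 ft

ψ = 144·P/γ = 144 × 128.7 / 62.4 = 297.00 ft.
h = z + ψ = 425.40 + 297.00 = 722.40 ft.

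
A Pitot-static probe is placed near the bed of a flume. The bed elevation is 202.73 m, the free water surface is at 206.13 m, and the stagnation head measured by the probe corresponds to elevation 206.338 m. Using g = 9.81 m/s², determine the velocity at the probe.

Near the bed, under hydrostatic conditions, the piezometric head (z + ψ) equals the free-surface elevation, 206.13 m.
Velocity head = total − piezometric = 206.338 − 206.13 = 0.208 m.
v = √(2g·h_v) = √(2 × 9.81 × 0.208) = 2.02 m/s.

v ≈ 2.02 m/s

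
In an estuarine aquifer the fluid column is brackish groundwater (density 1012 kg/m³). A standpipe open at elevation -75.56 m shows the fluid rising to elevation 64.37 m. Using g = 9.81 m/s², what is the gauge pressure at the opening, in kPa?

Pressure head ψ = h − z = 64.37 − (-75.56) = 139.93 m.
P = ρgψ = 1012 × 9.81 × 139.93 = 1389186 Pa ≈ 1390 kPa.

P ≈ 1390 kPa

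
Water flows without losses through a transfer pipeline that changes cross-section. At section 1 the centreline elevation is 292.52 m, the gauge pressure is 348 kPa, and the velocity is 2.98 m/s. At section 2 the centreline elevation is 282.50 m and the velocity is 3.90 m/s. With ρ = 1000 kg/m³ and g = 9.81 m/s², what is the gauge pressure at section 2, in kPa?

P₂ ≈ 443 kPa

Pressure head at 1: ψ₁ = P₁/(ρg) = 348×1000 / (1000 × 9.81) = 35.47 m.
Velocity heads: v₁²/2g = 2.98²/19.62 = 0.453 m; v₂²/2g = 3.90²/19.62 = 0.775 m.
Total head H = z₁ + ψ₁ + v₁²/2g = 292.52 + 35.47 + 0.453 = 328.44 m.
ψ₂ = H − z₂ − v₂²/2g = 328.44 − 282.50 − 0.775 = 45.16 m.
P₂ = ρgψ₂ = 1000 × 9.81 × 45.16 ≈ 443 kPa.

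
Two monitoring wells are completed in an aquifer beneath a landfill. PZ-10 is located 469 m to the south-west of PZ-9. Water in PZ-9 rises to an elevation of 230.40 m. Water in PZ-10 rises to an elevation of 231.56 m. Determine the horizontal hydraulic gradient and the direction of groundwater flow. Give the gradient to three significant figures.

Total head at PZ-9: h = 230.40 m (water level in the piezometer is the total head).
Total head at PZ-10: h = 231.56 m (water level in the piezometer is the total head).
Head difference: h(PZ-9) − h(PZ-10) = 230.40 − 231.56 = -1.16 m.
Hydraulic gradient: i = |Δh| / L = 1.16 / 469 = 0.00247.
Flow is from higher to lower head: from PZ-10 toward PZ-9, i.e. toward the north-east.

i ≈ 0.00247; groundwater flows toward the north-east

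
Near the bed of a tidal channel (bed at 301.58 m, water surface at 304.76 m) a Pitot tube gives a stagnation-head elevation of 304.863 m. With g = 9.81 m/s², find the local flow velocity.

Near the bed, under hydrostatic conditions, the piezometric head (z + ψ) equals the free-surface elevation, 304.76 m.
Velocity head = total − piezometric = 304.863 − 304.76 = 0.103 m.
v = √(2g·h_v) = √(2 × 9.81 × 0.103) = 1.42 m/s.

v ≈ 1.42 m/s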